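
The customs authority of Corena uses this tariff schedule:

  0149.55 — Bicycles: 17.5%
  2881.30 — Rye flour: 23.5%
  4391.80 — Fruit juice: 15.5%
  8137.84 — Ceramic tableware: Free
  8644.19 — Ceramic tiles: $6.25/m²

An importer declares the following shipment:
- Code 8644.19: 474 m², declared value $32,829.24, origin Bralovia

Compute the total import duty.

$2,962.50

Line 1 (8644.19, Bralovia, 474 m², $32,829.24):
Base rate for 8644.19 is $6.25/m².
Duty = 474 × $6.25 = $2,962.50.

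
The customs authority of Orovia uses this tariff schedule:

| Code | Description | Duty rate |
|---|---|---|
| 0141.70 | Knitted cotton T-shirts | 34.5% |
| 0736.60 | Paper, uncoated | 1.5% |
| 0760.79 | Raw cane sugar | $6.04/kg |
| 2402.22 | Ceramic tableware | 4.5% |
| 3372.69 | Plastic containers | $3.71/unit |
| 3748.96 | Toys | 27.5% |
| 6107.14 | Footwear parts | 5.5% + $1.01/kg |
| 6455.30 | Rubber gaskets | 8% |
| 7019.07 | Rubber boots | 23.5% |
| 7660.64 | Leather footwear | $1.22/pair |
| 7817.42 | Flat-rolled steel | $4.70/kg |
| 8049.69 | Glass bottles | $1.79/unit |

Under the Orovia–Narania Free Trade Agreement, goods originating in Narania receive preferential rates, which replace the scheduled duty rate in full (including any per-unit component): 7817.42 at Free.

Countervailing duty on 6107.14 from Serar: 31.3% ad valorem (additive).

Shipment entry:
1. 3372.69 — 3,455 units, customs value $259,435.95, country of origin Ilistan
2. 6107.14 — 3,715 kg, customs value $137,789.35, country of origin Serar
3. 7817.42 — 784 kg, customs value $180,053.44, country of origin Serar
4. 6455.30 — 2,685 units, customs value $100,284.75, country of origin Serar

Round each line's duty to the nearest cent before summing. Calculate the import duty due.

Line 1 (3372.69, Ilistan, 3,455 units, $259,435.95):
Base rate for 3372.69 is $3.71/unit.
Duty = 3,455 × $3.71 = $12,818.05.
Line 2 (6107.14, Serar, 3,715 kg, $137,789.35):
Base rate for 6107.14 is 5.5% + $1.01/kg.
Additional duty on 6107.14 from Serar: +31.3%. Applied ad valorem rate: 5.5% + 31.3% = 36.8%.
Duty = $137,789.35 × 36.8% + 3,715 × $1.01 = $54,458.63.
Line 3 (7817.42, Serar, 784 kg, $180,053.44):
Base rate for 7817.42 is $4.70/kg.
7817.42 has an FTA preferential rate, but origin Serar is not Narania; base rate stands.
Duty = 784 × $4.70 = $3,684.80.
Line 4 (6455.30, Serar, 2,685 units, $100,284.75):
Base rate for 6455.30 is 8%.
Duty = $100,284.75 × 8% = $8,022.78.
Total = $12,818.05 + $54,458.63 + $3,684.80 + $8,022.78 = $78,984.26.

$78,984.26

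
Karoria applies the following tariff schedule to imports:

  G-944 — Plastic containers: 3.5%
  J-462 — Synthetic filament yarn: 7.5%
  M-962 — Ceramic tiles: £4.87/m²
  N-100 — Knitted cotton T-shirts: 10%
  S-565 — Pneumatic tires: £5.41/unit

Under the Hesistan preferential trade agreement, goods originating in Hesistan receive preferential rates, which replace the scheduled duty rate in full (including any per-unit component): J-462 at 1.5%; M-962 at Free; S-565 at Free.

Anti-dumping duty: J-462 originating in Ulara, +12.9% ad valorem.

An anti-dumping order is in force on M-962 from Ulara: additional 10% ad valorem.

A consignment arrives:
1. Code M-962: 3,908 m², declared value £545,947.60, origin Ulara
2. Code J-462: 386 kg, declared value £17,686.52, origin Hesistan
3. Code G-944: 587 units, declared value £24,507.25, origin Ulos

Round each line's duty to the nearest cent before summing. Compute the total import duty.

Line 1 (M-962, Ulara, 3,908 m², £545,947.60):
Base rate for M-962 is £4.87/m².
M-962 has an FTA preferential rate, but origin Ulara is not Hesistan; base rate stands.
Additional duty on M-962 from Ulara: +10% ad valorem. Applied ad valorem rate = 10%.
Duty = £545,947.60 × 10% + 3,908 × £4.87 = £73,626.72.
Line 2 (J-462, Hesistan, 386 kg, £17,686.52):
Base rate for J-462 is 7.5%.
Origin Hesistan qualifies under the Karoria–Hesistan agreement and J-462 is covered: preferential rate 1.5% applies instead.
The additional-duty order on J-462 targets Ulara, not Hesistan; it does not apply.
Duty = £17,686.52 × 1.5% = £265.30.
Line 3 (G-944, Ulos, 587 units, £24,507.25):
Base rate for G-944 is 3.5%.
Duty = £24,507.25 × 3.5% = £857.75.
Total = £73,626.72 + £265.30 + £857.75 = £74,749.77.

£74,749.77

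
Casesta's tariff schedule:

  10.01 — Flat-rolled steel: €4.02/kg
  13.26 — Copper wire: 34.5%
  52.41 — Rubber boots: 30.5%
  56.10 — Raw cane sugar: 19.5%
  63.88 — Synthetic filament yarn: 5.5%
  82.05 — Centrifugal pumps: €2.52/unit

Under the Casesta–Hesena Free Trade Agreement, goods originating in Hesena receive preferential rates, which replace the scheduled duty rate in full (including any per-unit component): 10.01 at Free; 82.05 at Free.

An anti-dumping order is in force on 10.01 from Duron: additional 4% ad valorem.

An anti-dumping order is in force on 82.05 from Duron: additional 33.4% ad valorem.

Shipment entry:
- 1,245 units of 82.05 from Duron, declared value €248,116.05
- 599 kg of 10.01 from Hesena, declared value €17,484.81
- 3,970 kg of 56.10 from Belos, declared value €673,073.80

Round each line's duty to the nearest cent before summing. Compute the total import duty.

Line 1 (82.05, Duron, 1,245 units, €248,116.05):
Base rate for 82.05 is €2.52/unit.
82.05 has an FTA preferential rate, but origin Duron is not Hesena; base rate stands.
Additional duty on 82.05 from Duron: +33.4% ad valorem. Applied ad valorem rate = 33.4%.
Duty = €248,116.05 × 33.4% + 1,245 × €2.52 = €86,008.16.
Line 2 (10.01, Hesena, 599 kg, €17,484.81):
Base rate for 10.01 is €4.02/kg.
Origin Hesena qualifies under the Casesta–Hesena agreement and 10.01 is covered: preferential rate Free applies instead.
The additional-duty order on 10.01 targets Duron, not Hesena; it does not apply.
Duty = €17,484.81 × 0% = €0.00.
Line 3 (56.10, Belos, 3,970 kg, €673,073.80):
Base rate for 56.10 is 19.5%.
Duty = €673,073.80 × 19.5% = €131,249.39.
Total = €86,008.16 + €0.00 + €131,249.39 = €217,257.55.

€217,257.55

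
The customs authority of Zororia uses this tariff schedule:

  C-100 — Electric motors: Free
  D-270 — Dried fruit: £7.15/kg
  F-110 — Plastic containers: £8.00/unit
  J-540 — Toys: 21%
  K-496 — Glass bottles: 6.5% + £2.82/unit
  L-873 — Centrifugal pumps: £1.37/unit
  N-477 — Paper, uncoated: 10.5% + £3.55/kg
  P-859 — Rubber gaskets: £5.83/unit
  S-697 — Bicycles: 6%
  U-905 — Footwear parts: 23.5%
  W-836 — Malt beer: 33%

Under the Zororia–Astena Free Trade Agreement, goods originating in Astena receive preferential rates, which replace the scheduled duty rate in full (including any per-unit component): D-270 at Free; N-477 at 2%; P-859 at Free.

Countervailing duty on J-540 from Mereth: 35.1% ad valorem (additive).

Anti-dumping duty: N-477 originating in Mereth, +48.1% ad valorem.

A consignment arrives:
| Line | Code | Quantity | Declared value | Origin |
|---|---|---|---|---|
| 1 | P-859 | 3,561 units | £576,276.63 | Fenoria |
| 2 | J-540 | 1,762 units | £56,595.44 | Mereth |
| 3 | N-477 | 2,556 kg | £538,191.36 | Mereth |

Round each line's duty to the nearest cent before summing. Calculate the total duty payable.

Line 1 (P-859, Fenoria, 3,561 units, £576,276.63):
Base rate for P-859 is £5.83/unit.
P-859 has an FTA preferential rate, but origin Fenoria is not Astena; base rate stands.
Duty = 3,561 × £5.83 = £20,760.63.
Line 2 (J-540, Mereth, 1,762 units, £56,595.44):
Base rate for J-540 is 21%.
Additional duty on J-540 from Mereth: +35.1%. Applied ad valorem rate: 21% + 35.1% = 56.1%.
Duty = £56,595.44 × 56.1% = £31,750.04.
Line 3 (N-477, Mereth, 2,556 kg, £538,191.36):
Base rate for N-477 is 10.5% + £3.55/kg.
N-477 has an FTA preferential rate, but origin Mereth is not Astena; base rate stands.
Additional duty on N-477 from Mereth: +48.1%. Applied ad valorem rate: 10.5% + 48.1% = 58.6%.
Duty = £538,191.36 × 58.6% + 2,556 × £3.55 = £324,453.94.
Total = £20,760.63 + £31,750.04 + £324,453.94 = £376,964.61.

£376,964.61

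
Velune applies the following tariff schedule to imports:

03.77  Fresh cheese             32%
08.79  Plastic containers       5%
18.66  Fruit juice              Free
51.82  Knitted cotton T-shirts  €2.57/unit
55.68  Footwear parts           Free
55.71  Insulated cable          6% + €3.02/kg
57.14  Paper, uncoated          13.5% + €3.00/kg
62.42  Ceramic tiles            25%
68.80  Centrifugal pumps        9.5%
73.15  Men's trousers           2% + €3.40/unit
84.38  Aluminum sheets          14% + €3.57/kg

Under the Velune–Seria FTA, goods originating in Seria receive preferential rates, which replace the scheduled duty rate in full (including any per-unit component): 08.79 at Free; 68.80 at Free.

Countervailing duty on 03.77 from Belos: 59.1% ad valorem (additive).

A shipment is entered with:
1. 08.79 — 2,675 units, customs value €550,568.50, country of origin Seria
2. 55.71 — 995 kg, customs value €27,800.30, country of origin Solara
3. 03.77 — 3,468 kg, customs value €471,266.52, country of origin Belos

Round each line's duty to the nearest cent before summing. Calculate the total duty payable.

€433,996.72

Line 1 (08.79, Seria, 2,675 units, €550,568.50):
Base rate for 08.79 is 5%.
Origin Seria qualifies under the Velune–Seria agreement and 08.79 is covered: preferential rate Free applies instead.
Duty = €550,568.50 × 0% = €0.00.
Line 2 (55.71, Solara, 995 kg, €27,800.30):
Base rate for 55.71 is 6% + €3.02/kg.
Duty = €27,800.30 × 6% + 995 × €3.02 = €4,672.92.
Line 3 (03.77, Belos, 3,468 kg, €471,266.52):
Base rate for 03.77 is 32%.
Additional duty on 03.77 from Belos: +59.1%. Applied ad valorem rate: 32% + 59.1% = 91.1%.
Duty = €471,266.52 × 91.1% = €429,323.80.
Total = €0.00 + €4,672.92 + €429,323.80 = €433,996.72.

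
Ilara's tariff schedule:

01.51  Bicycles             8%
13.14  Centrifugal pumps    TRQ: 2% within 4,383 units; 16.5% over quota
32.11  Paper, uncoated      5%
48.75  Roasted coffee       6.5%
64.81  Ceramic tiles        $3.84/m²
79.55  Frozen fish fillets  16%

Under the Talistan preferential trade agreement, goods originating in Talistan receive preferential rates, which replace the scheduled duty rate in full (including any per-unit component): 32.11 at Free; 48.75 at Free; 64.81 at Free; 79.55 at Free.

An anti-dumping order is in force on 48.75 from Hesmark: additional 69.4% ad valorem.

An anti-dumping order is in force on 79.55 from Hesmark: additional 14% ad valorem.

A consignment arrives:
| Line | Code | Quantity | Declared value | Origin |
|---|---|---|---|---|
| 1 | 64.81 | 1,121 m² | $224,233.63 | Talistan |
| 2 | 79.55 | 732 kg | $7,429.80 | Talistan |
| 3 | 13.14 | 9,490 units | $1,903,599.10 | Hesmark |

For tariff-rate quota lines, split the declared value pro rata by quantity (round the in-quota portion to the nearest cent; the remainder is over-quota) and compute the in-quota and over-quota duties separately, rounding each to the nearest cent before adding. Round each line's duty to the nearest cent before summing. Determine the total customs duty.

Line 1 (64.81, Talistan, 1,121 m², $224,233.63):
Base rate for 64.81 is $3.84/m².
Origin Talistan qualifies under the Ilara–Talistan agreement and 64.81 is covered: preferential rate Free applies instead.
Duty = $224,233.63 × 0% = $0.00.
Line 2 (79.55, Talistan, 732 kg, $7,429.80):
Base rate for 79.55 is 16%.
Origin Talistan qualifies under the Ilara–Talistan agreement and 79.55 is covered: preferential rate Free applies instead.
The additional-duty order on 79.55 targets Hesmark, not Talistan; it does not apply.
Duty = $7,429.80 × 0% = $0.00.
Line 3 (13.14, Hesmark, 9,490 units, $1,903,599.10):
Code 13.14 is under a tariff-rate quota (threshold 4,383 units). In-quota: 4,383 units at 2%; over-quota: 5,107 units at 16.5%.
Pro-rata value split: in-quota = $1,903,599.10 × 4,383/9,490 = $879,185.97; over-quota = $1,903,599.10 − $879,185.97 = $1,024,413.13.
In-quota duty = $879,185.97 × 2% = $17,583.72. Over-quota duty = $1,024,413.13 × 16.5% = $169,028.17.
Line duty = $17,583.72 + $169,028.17 = $186,611.89.
Total = $0.00 + $0.00 + $186,611.89 = $186,611.89.

$186,611.89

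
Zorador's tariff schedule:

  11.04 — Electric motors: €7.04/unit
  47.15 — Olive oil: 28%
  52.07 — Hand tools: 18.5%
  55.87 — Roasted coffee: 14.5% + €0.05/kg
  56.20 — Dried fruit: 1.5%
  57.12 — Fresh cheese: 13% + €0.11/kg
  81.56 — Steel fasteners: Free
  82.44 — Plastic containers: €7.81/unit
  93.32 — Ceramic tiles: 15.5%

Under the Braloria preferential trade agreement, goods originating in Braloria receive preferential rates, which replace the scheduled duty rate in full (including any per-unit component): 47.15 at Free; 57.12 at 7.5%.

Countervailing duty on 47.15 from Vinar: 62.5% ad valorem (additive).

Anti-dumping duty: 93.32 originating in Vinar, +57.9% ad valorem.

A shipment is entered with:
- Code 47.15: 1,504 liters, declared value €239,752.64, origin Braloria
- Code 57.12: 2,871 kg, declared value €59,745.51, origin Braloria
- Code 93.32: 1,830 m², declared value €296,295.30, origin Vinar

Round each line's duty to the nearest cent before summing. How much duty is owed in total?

Line 1 (47.15, Braloria, 1,504 liters, €239,752.64):
Base rate for 47.15 is 28%.
Origin Braloria qualifies under the Zorador–Braloria agreement and 47.15 is covered: preferential rate Free applies instead.
The additional-duty order on 47.15 targets Vinar, not Braloria; it does not apply.
Duty = €239,752.64 × 0% = €0.00.
Line 2 (57.12, Braloria, 2,871 kg, €59,745.51):
Base rate for 57.12 is 13% + €0.11/kg.
Origin Braloria qualifies under the Zorador–Braloria agreement and 57.12 is covered: preferential rate 7.5% applies instead.
Duty = €59,745.51 × 7.5% = €4,480.91.
Line 3 (93.32, Vinar, 1,830 m², €296,295.30):
Base rate for 93.32 is 15.5%.
Additional duty on 93.32 from Vinar: +57.9%. Applied ad valorem rate: 15.5% + 57.9% = 73.4%.
Duty = €296,295.30 × 73.4% = €217,480.75.
Total = €0.00 + €4,480.91 + €217,480.75 = €221,961.66.

€221,961.66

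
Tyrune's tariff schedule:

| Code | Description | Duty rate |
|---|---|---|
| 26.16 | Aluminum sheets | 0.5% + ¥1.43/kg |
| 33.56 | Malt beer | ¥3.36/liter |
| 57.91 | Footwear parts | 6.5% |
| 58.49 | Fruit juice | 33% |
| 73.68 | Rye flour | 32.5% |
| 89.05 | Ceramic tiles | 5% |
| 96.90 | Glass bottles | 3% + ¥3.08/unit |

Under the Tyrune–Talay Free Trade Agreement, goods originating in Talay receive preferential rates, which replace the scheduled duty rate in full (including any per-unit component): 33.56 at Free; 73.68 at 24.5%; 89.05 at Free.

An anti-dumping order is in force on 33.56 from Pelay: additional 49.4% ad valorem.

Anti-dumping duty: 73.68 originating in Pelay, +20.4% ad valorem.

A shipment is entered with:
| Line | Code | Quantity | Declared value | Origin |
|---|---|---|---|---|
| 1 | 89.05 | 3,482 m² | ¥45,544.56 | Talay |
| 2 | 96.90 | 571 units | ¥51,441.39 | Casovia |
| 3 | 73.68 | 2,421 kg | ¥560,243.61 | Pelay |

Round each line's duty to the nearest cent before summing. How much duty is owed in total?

¥299,670.79

Line 1 (89.05, Talay, 3,482 m², ¥45,544.56):
Base rate for 89.05 is 5%.
Origin Talay qualifies under the Tyrune–Talay agreement and 89.05 is covered: preferential rate Free applies instead.
Duty = ¥45,544.56 × 0% = ¥0.00.
Line 2 (96.90, Casovia, 571 units, ¥51,441.39):
Base rate for 96.90 is 3% + ¥3.08/unit.
Duty = ¥51,441.39 × 3% + 571 × ¥3.08 = ¥3,301.92.
Line 3 (73.68, Pelay, 2,421 kg, ¥560,243.61):
Base rate for 73.68 is 32.5%.
73.68 has an FTA preferential rate, but origin Pelay is not Talay; base rate stands.
Additional duty on 73.68 from Pelay: +20.4%. Applied ad valorem rate: 32.5% + 20.4% = 52.9%.
Duty = ¥560,243.61 × 52.9% = ¥296,368.87.
Total = ¥0.00 + ¥3,301.92 + ¥296,368.87 = ¥299,670.79.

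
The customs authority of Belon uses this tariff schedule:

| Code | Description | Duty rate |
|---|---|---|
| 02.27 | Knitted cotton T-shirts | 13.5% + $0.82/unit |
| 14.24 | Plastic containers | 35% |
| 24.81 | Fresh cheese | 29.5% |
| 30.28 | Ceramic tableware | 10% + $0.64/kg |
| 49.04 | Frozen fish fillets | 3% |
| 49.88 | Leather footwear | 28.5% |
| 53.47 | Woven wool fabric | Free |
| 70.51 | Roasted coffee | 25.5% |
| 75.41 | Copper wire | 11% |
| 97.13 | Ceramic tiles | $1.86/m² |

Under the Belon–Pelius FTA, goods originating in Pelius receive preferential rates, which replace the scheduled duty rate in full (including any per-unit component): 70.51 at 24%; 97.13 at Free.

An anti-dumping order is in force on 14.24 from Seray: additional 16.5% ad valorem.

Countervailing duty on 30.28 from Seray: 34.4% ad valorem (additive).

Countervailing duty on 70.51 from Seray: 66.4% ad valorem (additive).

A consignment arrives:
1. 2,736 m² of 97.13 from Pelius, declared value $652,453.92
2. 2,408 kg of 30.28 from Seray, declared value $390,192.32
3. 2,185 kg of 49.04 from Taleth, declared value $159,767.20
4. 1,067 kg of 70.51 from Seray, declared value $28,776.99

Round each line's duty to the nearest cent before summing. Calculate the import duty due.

Line 1 (97.13, Pelius, 2,736 m², $652,453.92):
Base rate for 97.13 is $1.86/m².
Origin Pelius qualifies under the Belon–Pelius agreement and 97.13 is covered: preferential rate Free applies instead.
Duty = $652,453.92 × 0% = $0.00.
Line 2 (30.28, Seray, 2,408 kg, $390,192.32):
Base rate for 30.28 is 10% + $0.64/kg.
Additional duty on 30.28 from Seray: +34.4%. Applied ad valorem rate: 10% + 34.4% = 44.4%.
Duty = $390,192.32 × 44.4% + 2,408 × $0.64 = $174,786.51.
Line 3 (49.04, Taleth, 2,185 kg, $159,767.20):
Base rate for 49.04 is 3%.
Duty = $159,767.20 × 3% = $4,793.02.
Line 4 (70.51, Seray, 1,067 kg, $28,776.99):
Base rate for 70.51 is 25.5%.
70.51 has an FTA preferential rate, but origin Seray is not Pelius; base rate stands.
Additional duty on 70.51 from Seray: +66.4%. Applied ad valorem rate: 25.5% + 66.4% = 91.9%.
Duty = $28,776.99 × 91.9% = $26,446.05.
Total = $0.00 + $174,786.51 + $4,793.02 + $26,446.05 = $206,025.58.

$206,025.58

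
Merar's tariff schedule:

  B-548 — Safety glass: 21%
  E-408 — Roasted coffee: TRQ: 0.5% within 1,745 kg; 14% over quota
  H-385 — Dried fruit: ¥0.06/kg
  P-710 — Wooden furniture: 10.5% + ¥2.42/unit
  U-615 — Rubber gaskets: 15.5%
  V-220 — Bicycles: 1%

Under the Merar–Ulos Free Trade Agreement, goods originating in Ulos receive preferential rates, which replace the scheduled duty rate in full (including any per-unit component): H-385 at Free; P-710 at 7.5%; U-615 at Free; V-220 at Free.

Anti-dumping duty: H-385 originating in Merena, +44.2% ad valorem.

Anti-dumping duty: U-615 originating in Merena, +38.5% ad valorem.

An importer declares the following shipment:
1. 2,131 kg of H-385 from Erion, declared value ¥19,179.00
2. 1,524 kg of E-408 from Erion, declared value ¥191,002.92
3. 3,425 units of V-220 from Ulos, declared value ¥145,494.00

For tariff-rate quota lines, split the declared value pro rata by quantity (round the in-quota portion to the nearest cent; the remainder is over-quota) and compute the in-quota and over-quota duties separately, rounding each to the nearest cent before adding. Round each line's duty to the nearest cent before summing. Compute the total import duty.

Line 1 (H-385, Erion, 2,131 kg, ¥19,179.00):
Base rate for H-385 is ¥0.06/kg.
H-385 has an FTA preferential rate, but origin Erion is not Ulos; base rate stands.
The additional-duty order on H-385 targets Merena, not Erion; it does not apply.
Duty = 2,131 × ¥0.06 = ¥127.86.
Line 2 (E-408, Erion, 1,524 kg, ¥191,002.92):
Code E-408 is under a tariff-rate quota (threshold 1,745 kg). Quantity 1,524 kg is within the quota, so the in-quota rate 0.5% applies to the full value.
Duty = ¥191,002.92 × 0.5% = ¥955.01.
Line 3 (V-220, Ulos, 3,425 units, ¥145,494.00):
Base rate for V-220 is 1%.
Origin Ulos qualifies under the Merar–Ulos agreement and V-220 is covered: preferential rate Free applies instead.
Duty = ¥145,494.00 × 0% = ¥0.00.
Total = ¥127.86 + ¥955.01 + ¥0.00 = ¥1,082.87.

¥1,082.87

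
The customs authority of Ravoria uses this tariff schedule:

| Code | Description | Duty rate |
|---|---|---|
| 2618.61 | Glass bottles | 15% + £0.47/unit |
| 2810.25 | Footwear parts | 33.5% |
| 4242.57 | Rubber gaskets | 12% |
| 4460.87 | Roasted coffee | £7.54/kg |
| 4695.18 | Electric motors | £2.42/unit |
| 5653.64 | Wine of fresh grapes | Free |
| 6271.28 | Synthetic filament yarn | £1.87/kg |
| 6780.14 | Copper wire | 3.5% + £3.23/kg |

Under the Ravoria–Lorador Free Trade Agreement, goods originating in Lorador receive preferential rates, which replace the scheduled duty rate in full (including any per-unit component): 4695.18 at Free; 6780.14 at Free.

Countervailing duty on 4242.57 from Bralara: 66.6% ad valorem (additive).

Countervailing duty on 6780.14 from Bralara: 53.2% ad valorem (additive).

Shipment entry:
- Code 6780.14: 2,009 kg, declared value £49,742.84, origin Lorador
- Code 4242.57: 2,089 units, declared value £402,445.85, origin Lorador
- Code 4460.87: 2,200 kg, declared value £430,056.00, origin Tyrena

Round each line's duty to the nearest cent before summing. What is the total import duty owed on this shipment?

Line 1 (6780.14, Lorador, 2,009 kg, £49,742.84):
Base rate for 6780.14 is 3.5% + £3.23/kg.
Origin Lorador qualifies under the Ravoria–Lorador agreement and 6780.14 is covered: preferential rate Free applies instead.
The additional-duty order on 6780.14 targets Bralara, not Lorador; it does not apply.
Duty = £49,742.84 × 0% = £0.00.
Line 2 (4242.57, Lorador, 2,089 units, £402,445.85):
Base rate for 4242.57 is 12%.
Origin Lorador is the FTA partner but 4242.57 is not on the preference list; base rate stands.
The additional-duty order on 4242.57 targets Bralara, not Lorador; it does not apply.
Duty = £402,445.85 × 12% = £48,293.50.
Line 3 (4460.87, Tyrena, 2,200 kg, £430,056.00):
Base rate for 4460.87 is £7.54/kg.
Duty = 2,200 × £7.54 = £16,588.00.
Total = £0.00 + £48,293.50 + £16,588.00 = £64,881.50.

£64,881.50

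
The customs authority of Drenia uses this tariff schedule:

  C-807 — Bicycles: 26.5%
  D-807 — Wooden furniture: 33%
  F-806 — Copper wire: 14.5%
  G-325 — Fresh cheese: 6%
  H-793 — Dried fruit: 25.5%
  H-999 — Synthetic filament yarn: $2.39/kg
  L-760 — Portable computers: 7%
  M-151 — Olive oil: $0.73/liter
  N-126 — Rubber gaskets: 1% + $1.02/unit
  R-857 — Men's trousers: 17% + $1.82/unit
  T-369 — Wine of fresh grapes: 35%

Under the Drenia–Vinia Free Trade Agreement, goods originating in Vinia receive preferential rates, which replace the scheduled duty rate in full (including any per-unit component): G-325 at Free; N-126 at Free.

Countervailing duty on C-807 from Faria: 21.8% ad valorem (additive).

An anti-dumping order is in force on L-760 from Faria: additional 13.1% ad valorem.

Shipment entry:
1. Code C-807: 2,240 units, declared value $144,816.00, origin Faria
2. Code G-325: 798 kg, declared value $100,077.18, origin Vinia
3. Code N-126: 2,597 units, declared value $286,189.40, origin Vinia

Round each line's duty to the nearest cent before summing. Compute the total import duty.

Line 1 (C-807, Faria, 2,240 units, $144,816.00):
Base rate for C-807 is 26.5%.
Additional duty on C-807 from Faria: +21.8%. Applied ad valorem rate: 26.5% + 21.8% = 48.3%.
Duty = $144,816.00 × 48.3% = $69,946.13.
Line 2 (G-325, Vinia, 798 kg, $100,077.18):
Base rate for G-325 is 6%.
Origin Vinia qualifies under the Drenia–Vinia agreement and G-325 is covered: preferential rate Free applies instead.
Duty = $100,077.18 × 0% = $0.00.
Line 3 (N-126, Vinia, 2,597 units, $286,189.40):
Base rate for N-126 is 1% + $1.02/unit.
Origin Vinia qualifies under the Drenia–Vinia agreement and N-126 is covered: preferential rate Free applies instead.
Duty = $286,189.40 × 0% = $0.00.
Total = $69,946.13 + $0.00 + $0.00 = $69,946.13.

$69,946.13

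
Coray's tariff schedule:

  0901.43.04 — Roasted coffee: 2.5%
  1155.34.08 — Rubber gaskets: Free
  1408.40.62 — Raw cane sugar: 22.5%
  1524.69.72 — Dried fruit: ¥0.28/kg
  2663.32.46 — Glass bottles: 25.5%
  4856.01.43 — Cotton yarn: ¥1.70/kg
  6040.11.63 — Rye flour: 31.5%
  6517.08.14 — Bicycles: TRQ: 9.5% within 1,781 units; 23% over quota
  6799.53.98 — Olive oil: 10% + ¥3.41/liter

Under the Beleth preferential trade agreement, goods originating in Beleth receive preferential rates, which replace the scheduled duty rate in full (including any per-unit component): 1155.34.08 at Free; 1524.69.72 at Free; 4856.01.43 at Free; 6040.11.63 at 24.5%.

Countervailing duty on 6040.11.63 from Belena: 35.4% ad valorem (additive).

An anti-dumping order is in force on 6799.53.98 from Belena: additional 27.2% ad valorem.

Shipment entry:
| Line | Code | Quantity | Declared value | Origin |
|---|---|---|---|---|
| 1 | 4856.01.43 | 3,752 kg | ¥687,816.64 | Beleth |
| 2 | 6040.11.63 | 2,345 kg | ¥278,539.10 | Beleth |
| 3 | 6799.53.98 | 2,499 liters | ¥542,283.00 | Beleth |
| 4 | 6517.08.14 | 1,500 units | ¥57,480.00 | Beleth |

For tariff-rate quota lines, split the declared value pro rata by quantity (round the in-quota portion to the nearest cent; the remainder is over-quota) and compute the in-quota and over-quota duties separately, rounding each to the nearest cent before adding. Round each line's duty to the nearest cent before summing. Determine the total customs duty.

¥136,452.57

Line 1 (4856.01.43, Beleth, 3,752 kg, ¥687,816.64):
Base rate for 4856.01.43 is ¥1.70/kg.
Origin Beleth qualifies under the Coray–Beleth agreement and 4856.01.43 is covered: preferential rate Free applies instead.
Duty = ¥687,816.64 × 0% = ¥0.00.
Line 2 (6040.11.63, Beleth, 2,345 kg, ¥278,539.10):
Base rate for 6040.11.63 is 31.5%.
Origin Beleth qualifies under the Coray–Beleth agreement and 6040.11.63 is covered: preferential rate 24.5% applies instead.
The additional-duty order on 6040.11.63 targets Belena, not Beleth; it does not apply.
Duty = ¥278,539.10 × 24.5% = ¥68,242.08.
Line 3 (6799.53.98, Beleth, 2,499 liters, ¥542,283.00):
Base rate for 6799.53.98 is 10% + ¥3.41/liter.
Origin Beleth is the FTA partner but 6799.53.98 is not on the preference list; base rate stands.
The additional-duty order on 6799.53.98 targets Belena, not Beleth; it does not apply.
Duty = ¥542,283.00 × 10% + 2,499 × ¥3.41 = ¥62,749.89.
Line 4 (6517.08.14, Beleth, 1,500 units, ¥57,480.00):
Code 6517.08.14 is under a tariff-rate quota (threshold 1,781 units). Quantity 1,500 units is within the quota, so the in-quota rate 9.5% applies to the full value.
Duty = ¥57,480.00 × 9.5% = ¥5,460.60.
Total = ¥0.00 + ¥68,242.08 + ¥62,749.89 + ¥5,460.60 = ¥136,452.57.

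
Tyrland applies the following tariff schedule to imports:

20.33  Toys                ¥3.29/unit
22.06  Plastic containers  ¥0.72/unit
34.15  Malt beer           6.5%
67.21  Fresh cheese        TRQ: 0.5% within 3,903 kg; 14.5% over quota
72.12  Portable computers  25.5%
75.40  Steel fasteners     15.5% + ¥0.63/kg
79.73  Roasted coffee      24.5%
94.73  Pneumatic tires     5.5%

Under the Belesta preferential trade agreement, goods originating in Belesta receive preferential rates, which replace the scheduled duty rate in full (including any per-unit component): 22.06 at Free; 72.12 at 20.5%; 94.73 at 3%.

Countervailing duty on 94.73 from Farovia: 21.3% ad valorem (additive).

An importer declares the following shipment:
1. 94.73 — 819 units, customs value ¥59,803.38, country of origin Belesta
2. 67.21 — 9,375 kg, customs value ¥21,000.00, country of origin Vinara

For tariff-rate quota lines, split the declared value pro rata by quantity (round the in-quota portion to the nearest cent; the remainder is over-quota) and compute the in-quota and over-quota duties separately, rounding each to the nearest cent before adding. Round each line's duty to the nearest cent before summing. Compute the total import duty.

Line 1 (94.73, Belesta, 819 units, ¥59,803.38):
Base rate for 94.73 is 5.5%.
Origin Belesta qualifies under the Tyrland–Belesta agreement and 94.73 is covered: preferential rate 3% applies instead.
The additional-duty order on 94.73 targets Farovia, not Belesta; it does not apply.
Duty = ¥59,803.38 × 3% = ¥1,794.10.
Line 2 (67.21, Vinara, 9,375 kg, ¥21,000.00):
Code 67.21 is under a tariff-rate quota (threshold 3,903 kg). In-quota: 3,903 kg at 0.5%; over-quota: 5,472 kg at 14.5%.
Pro-rata value split: in-quota = ¥21,000.00 × 3,903/9,375 = ¥8,742.72; over-quota = ¥21,000.00 − ¥8,742.72 = ¥12,257.28.
In-quota duty = ¥8,742.72 × 0.5% = ¥43.71. Over-quota duty = ¥12,257.28 × 14.5% = ¥1,777.31.
Line duty = ¥43.71 + ¥1,777.31 = ¥1,821.02.
Total = ¥1,794.10 + ¥1,821.02 = ¥3,615.12.

¥3,615.12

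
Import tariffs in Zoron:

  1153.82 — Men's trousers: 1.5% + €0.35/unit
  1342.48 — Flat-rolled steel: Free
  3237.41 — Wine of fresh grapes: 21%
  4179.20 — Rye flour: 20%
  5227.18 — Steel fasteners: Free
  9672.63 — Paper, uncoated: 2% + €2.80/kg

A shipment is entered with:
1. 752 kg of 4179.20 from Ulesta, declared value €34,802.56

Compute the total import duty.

Line 1 (4179.20, Ulesta, 752 kg, €34,802.56):
Base rate for 4179.20 is 20%.
Duty = €34,802.56 × 20% = €6,960.51.

€6,960.51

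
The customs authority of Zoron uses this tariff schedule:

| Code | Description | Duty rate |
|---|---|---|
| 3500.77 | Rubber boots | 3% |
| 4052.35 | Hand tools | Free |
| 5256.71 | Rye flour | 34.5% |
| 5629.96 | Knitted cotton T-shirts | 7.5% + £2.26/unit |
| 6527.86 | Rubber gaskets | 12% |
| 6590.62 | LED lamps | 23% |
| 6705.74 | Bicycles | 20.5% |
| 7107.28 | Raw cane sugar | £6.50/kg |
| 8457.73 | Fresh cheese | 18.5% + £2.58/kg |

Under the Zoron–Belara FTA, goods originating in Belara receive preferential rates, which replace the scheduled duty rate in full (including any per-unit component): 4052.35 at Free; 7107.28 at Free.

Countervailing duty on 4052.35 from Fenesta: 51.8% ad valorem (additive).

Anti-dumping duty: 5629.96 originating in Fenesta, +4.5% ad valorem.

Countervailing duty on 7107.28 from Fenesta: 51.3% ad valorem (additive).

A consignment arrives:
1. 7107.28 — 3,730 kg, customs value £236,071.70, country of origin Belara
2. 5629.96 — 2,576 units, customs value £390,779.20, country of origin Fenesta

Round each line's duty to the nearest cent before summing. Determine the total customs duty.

Line 1 (7107.28, Belara, 3,730 kg, £236,071.70):
Base rate for 7107.28 is £6.50/kg.
Origin Belara qualifies under the Zoron–Belara agreement and 7107.28 is covered: preferential rate Free applies instead.
The additional-duty order on 7107.28 targets Fenesta, not Belara; it does not apply.
Duty = £236,071.70 × 0% = £0.00.
Line 2 (5629.96, Fenesta, 2,576 units, £390,779.20):
Base rate for 5629.96 is 7.5% + £2.26/unit.
Additional duty on 5629.96 from Fenesta: +4.5%. Applied ad valorem rate: 7.5% + 4.5% = 12%.
Duty = £390,779.20 × 12% + 2,576 × £2.26 = £52,715.26.
Total = £0.00 + £52,715.26 = £52,715.26.

£52,715.26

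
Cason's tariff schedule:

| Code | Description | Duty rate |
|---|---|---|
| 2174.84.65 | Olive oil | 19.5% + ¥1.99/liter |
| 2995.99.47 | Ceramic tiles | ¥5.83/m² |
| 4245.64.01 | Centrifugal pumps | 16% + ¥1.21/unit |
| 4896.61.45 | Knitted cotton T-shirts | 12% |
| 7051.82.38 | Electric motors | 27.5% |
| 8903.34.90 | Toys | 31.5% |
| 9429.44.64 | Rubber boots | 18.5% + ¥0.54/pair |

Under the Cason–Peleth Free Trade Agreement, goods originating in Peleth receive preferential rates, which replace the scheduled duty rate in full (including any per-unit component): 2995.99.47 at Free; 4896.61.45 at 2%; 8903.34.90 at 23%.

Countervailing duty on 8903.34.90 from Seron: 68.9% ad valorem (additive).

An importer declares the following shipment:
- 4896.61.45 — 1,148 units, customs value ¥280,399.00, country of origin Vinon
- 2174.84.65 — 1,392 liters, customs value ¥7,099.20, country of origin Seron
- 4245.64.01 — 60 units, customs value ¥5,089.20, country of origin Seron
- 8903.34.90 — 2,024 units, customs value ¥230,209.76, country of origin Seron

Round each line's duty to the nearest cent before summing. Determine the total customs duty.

¥269,819.77

Line 1 (4896.61.45, Vinon, 1,148 units, ¥280,399.00):
Base rate for 4896.61.45 is 12%.
4896.61.45 has an FTA preferential rate, but origin Vinon is not Peleth; base rate stands.
Duty = ¥280,399.00 × 12% = ¥33,647.88.
Line 2 (2174.84.65, Seron, 1,392 liters, ¥7,099.20):
Base rate for 2174.84.65 is 19.5% + ¥1.99/liter.
Duty = ¥7,099.20 × 19.5% + 1,392 × ¥1.99 = ¥4,154.42.
Line 3 (4245.64.01, Seron, 60 units, ¥5,089.20):
Base rate for 4245.64.01 is 16% + ¥1.21/unit.
Duty = ¥5,089.20 × 16% + 60 × ¥1.21 = ¥886.87.
Line 4 (8903.34.90, Seron, 2,024 units, ¥230,209.76):
Base rate for 8903.34.90 is 31.5%.
8903.34.90 has an FTA preferential rate, but origin Seron is not Peleth; base rate stands.
Additional duty on 8903.34.90 from Seron: +68.9%. Applied ad valorem rate: 31.5% + 68.9% = 100.4%.
Duty = ¥230,209.76 × 100.4% = ¥231,130.60.
Total = ¥33,647.88 + ¥4,154.42 + ¥886.87 + ¥231,130.60 = ¥269,819.77.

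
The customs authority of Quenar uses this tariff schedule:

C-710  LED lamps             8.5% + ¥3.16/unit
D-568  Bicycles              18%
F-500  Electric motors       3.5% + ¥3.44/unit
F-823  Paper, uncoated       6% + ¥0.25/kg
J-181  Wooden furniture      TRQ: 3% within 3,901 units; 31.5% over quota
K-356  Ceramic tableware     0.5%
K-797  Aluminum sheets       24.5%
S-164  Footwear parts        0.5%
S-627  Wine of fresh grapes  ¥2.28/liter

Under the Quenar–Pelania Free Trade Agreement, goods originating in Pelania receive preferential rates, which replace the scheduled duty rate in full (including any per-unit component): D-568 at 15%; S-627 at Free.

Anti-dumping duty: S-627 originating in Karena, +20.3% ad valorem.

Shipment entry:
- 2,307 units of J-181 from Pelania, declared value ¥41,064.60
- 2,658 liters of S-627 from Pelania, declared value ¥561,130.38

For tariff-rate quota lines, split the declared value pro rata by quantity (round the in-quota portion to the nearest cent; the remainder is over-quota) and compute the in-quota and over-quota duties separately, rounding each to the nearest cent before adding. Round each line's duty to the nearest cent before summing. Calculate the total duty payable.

Line 1 (J-181, Pelania, 2,307 units, ¥41,064.60):
Code J-181 is under a tariff-rate quota (threshold 3,901 units). Quantity 2,307 units is within the quota, so the in-quota rate 3% applies to the full value.
Duty = ¥41,064.60 × 3% = ¥1,231.94.
Line 2 (S-627, Pelania, 2,658 liters, ¥561,130.38):
Base rate for S-627 is ¥2.28/liter.
Origin Pelania qualifies under the Quenar–Pelania agreement and S-627 is covered: preferential rate Free applies instead.
The additional-duty order on S-627 targets Karena, not Pelania; it does not apply.
Duty = ¥561,130.38 × 0% = ¥0.00.
Total = ¥1,231.94 + ¥0.00 = ¥1,231.94.

¥1,231.94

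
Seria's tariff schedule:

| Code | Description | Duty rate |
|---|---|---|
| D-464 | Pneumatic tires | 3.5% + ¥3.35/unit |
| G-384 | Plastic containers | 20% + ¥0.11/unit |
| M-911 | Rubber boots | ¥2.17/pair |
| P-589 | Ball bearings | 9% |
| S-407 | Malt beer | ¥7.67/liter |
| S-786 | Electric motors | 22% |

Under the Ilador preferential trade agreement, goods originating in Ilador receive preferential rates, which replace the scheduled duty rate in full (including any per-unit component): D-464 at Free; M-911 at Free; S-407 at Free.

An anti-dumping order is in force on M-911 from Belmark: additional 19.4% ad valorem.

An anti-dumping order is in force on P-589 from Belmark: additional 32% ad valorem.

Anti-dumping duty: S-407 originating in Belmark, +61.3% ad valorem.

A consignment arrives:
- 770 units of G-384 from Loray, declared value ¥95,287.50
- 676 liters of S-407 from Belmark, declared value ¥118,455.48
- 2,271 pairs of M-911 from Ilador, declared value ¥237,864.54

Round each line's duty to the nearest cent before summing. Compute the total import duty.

¥96,940.33

Line 1 (G-384, Loray, 770 units, ¥95,287.50):
Base rate for G-384 is 20% + ¥0.11/unit.
Duty = ¥95,287.50 × 20% + 770 × ¥0.11 = ¥19,142.20.
Line 2 (S-407, Belmark, 676 liters, ¥118,455.48):
Base rate for S-407 is ¥7.67/liter.
S-407 has an FTA preferential rate, but origin Belmark is not Ilador; base rate stands.
Additional duty on S-407 from Belmark: +61.3% ad valorem. Applied ad valorem rate = 61.3%.
Duty = ¥118,455.48 × 61.3% + 676 × ¥7.67 = ¥77,798.13.
Line 3 (M-911, Ilador, 2,271 pairs, ¥237,864.54):
Base rate for M-911 is ¥2.17/pair.
Origin Ilador qualifies under the Seria–Ilador agreement and M-911 is covered: preferential rate Free applies instead.
The additional-duty order on M-911 targets Belmark, not Ilador; it does not apply.
Duty = ¥237,864.54 × 0% = ¥0.00.
Total = ¥19,142.20 + ¥77,798.13 + ¥0.00 = ¥96,940.33.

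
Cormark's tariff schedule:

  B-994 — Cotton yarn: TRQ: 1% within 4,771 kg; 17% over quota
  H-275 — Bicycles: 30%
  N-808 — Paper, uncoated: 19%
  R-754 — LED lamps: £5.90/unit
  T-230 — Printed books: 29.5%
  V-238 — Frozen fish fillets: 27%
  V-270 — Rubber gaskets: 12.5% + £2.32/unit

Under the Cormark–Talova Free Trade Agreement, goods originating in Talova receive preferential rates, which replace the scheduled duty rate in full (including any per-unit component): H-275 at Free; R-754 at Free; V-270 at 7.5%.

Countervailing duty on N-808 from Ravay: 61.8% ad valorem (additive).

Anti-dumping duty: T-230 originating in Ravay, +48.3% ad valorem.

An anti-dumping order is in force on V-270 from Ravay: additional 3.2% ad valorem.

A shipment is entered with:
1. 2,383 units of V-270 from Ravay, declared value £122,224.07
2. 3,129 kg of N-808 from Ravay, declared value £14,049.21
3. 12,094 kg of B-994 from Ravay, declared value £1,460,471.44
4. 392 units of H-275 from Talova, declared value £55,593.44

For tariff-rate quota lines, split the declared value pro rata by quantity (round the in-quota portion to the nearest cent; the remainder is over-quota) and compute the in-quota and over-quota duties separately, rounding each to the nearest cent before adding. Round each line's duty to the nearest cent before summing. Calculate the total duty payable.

£192,166.29

Line 1 (V-270, Ravay, 2,383 units, £122,224.07):
Base rate for V-270 is 12.5% + £2.32/unit.
V-270 has an FTA preferential rate, but origin Ravay is not Talova; base rate stands.
Additional duty on V-270 from Ravay: +3.2%. Applied ad valorem rate: 12.5% + 3.2% = 15.7%.
Duty = £122,224.07 × 15.7% + 2,383 × £2.32 = £24,717.74.
Line 2 (N-808, Ravay, 3,129 kg, £14,049.21):
Base rate for N-808 is 19%.
Additional duty on N-808 from Ravay: +61.8%. Applied ad valorem rate: 19% + 61.8% = 80.8%.
Duty = £14,049.21 × 80.8% = £11,351.76.
Line 3 (B-994, Ravay, 12,094 kg, £1,460,471.44):
Code B-994 is under a tariff-rate quota (threshold 4,771 kg). In-quota: 4,771 kg at 1%; over-quota: 7,323 kg at 17%.
Pro-rata value split: in-quota = £1,460,471.44 × 4,771/12,094 = £576,145.96; over-quota = £1,460,471.44 − £576,145.96 = £884,325.48.
In-quota duty = £576,145.96 × 1% = £5,761.46. Over-quota duty = £884,325.48 × 17% = £150,335.33.
Line duty = £5,761.46 + £150,335.33 = £156,096.79.
Line 4 (H-275, Talova, 392 units, £55,593.44):
Base rate for H-275 is 30%.
Origin Talova qualifies under the Cormark–Talova agreement and H-275 is covered: preferential rate Free applies instead.
Duty = £55,593.44 × 0% = £0.00.
Total = £24,717.74 + £11,351.76 + £156,096.79 + £0.00 = £192,166.29.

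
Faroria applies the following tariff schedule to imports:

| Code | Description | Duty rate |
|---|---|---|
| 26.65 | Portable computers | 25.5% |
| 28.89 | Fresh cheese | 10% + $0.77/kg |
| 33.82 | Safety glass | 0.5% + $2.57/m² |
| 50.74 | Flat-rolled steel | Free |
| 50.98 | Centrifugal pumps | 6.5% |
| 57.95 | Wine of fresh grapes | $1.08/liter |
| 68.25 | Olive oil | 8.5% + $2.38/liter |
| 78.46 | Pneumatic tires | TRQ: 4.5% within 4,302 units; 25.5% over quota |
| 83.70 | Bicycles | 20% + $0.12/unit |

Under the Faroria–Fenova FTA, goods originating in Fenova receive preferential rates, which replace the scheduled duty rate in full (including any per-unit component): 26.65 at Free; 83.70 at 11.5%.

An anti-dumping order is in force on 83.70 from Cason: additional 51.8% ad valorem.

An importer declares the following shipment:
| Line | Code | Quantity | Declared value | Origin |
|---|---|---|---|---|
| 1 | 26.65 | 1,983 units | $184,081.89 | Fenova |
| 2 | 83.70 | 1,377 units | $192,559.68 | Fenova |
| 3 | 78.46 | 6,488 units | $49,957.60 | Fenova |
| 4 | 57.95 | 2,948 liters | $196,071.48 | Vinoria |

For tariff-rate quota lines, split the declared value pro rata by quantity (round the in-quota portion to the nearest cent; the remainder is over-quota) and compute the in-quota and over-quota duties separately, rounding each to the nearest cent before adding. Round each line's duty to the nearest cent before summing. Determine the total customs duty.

$31,111.05

Line 1 (26.65, Fenova, 1,983 units, $184,081.89):
Base rate for 26.65 is 25.5%.
Origin Fenova qualifies under the Faroria–Fenova agreement and 26.65 is covered: preferential rate Free applies instead.
Duty = $184,081.89 × 0% = $0.00.
Line 2 (83.70, Fenova, 1,377 units, $192,559.68):
Base rate for 83.70 is 20% + $0.12/unit.
Origin Fenova qualifies under the Faroria–Fenova agreement and 83.70 is covered: preferential rate 11.5% applies instead.
The additional-duty order on 83.70 targets Cason, not Fenova; it does not apply.
Duty = $192,559.68 × 11.5% = $22,144.36.
Line 3 (78.46, Fenova, 6,488 units, $49,957.60):
Code 78.46 is under a tariff-rate quota (threshold 4,302 units). In-quota: 4,302 units at 4.5%; over-quota: 2,186 units at 25.5%.
Pro-rata value split: in-quota = $49,957.60 × 4,302/6,488 = $33,125.40; over-quota = $49,957.60 − $33,125.40 = $16,832.20.
In-quota duty = $33,125.40 × 4.5% = $1,490.64. Over-quota duty = $16,832.20 × 25.5% = $4,292.21.
Line duty = $1,490.64 + $4,292.21 = $5,782.85.
Line 4 (57.95, Vinoria, 2,948 liters, $196,071.48):
Base rate for 57.95 is $1.08/liter.
Duty = 2,948 × $1.08 = $3,183.84.
Total = $0.00 + $22,144.36 + $5,782.85 + $3,183.84 = $31,111.05.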